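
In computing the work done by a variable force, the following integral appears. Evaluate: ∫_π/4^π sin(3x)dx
Antiderivative: -cos(3x)/3
Evaluate at bounds: [-cos(3·π)/3] - [-cos(3·π/4)/3]
= (-(-1)+(-√2/2))/3 = 1/3 - √2/6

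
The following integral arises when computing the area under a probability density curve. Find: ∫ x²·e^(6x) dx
Integration by parts twice:
First: u = x², dv = e^(6x) dx => x²e^(6x)/6 - (2/6)∫ xe^(6x) dx
Second (∫ xe^(6x) dx): xe^(6x)/6 - e^(6x)/36
Combining: e^(6x)(x²/6-2x/36+2/216)+C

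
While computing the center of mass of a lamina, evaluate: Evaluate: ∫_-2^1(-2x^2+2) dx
Step 1: Find antiderivative F(x)=(-2/3)x^3 + 2x
Step 2: F(1) - F(-2)=4/3 - (4/3)=0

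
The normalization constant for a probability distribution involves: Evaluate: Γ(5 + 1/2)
Γ(n + 1/2)=(2n)!√π/(4^n·n!)
=3628800√π/(1024·120)=(945/32)·√π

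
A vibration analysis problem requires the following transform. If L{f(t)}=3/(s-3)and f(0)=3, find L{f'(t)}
L{f'(t)}=s·F(s) - f(0)=3s/(s-3) - 3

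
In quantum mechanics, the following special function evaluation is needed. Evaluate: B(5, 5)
B(x,y) = Γ(x)Γ(y)/Γ(x + y) = (x-1)!(y-1)!/(x + y-1)!
B(5,5) = 4!·4!/9! = 1/630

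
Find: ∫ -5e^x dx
Since d/dx[e^x] = +e^x, we get -5e^x+C

Answer: -5e^x+C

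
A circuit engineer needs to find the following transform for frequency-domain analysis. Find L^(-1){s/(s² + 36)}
L^(-1){s/(s² + w²)} = cos(wt)
Here w = 6

Answer: cos(6t)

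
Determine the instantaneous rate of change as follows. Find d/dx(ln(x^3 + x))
Chain rule: d/dx[ln(u)] = u'/u where u = x^3+x
u' = 3x^2+1

Answer: (3x^2+1)/(x^3+x)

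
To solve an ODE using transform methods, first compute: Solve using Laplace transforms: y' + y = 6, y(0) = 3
Take L of both sides: sY(s)-3+Y(s) = 6/s
Y(s)(s+1) = 6/s+3
Y(s) = 6/(s(s+1))+3/(s+1)
Partial fractions: 6/(s(s+1)) = 6/s - 6/(s+1)
So Y(s) = 6/s - 3/(s+1)
Inverse transform (L^(-1){1/s} = 1, L^(-1){1/(s+1)} = e^(-t)):

Answer: y(t) = 6-3·e^(-t)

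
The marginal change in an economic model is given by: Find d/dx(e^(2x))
Chain rule: d/dx[e^u]=e^u · u' where u=2x
u'=2

Answer: 2·e^(2x)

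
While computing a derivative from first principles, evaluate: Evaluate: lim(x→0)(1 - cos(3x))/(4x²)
Using 1-cos(u) ≈ u²/2 for small u:
(1-cos(3x)) ≈ (3x)²/2 = 9x²/2
So limit = 9/(2·4) = 9/8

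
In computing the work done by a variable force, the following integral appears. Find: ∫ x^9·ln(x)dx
By parts: u=ln(x), dv=x^9 dx
du=1/x dx, v=x^10/10
=x^10·ln(x)/10 - ∫ x^9/10 dx
=x^10·ln(x)/10 - x^10/100 + C

Answer: x^10(ln(x)/10 - 1/100) + C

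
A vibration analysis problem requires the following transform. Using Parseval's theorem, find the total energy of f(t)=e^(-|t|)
Parseval's theorem: E = integral |f(t)|^2 dt = (1/2pi) integral |F(omega)|^2 domega
E = integral_{-inf}^{inf} e^(-2|t|) dt = 2 * integral_0^inf e^(-2t) dt = 2/(2 * 1) = 1/1

Answer: 1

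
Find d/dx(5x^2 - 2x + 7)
Power rule: d/dx(ax^n) = n·a·x^(n-1)
Term by term: 10·x - 2

Answer: 10x - 2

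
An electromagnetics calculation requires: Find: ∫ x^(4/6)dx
Power rule: ∫ x^(2/3) dx = x^(5/3)/(5/3) + C

Answer: (3/5)·x^(5/3) + C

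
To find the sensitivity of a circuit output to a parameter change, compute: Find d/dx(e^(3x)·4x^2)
Product rule: (fg)' = f'g + fg'
f = e^(3x), f' = 3·e^(3x)
g = 4x^2, g' = 8x

Answer: 12·e^(3x)·x^2 + 8·e^(3x)·x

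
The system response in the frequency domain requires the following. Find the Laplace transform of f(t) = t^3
L{t^n}=n!/s^(n+1)
L{t^3}=3!/s^4=6/s^4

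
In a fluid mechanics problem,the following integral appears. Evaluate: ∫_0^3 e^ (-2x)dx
Antiderivative: (1/(-2))e^(-2x)
Evaluate: (1/(-2))(e^-6-1)

Answer: (e^-6-1)/(-2)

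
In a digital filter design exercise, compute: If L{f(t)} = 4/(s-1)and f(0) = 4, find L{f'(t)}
L{f'(t)} = s·F(s) - f(0) = 4s/(s-1)-4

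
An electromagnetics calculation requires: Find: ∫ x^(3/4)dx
Power rule: ∫ x^(3/4) dx=x^(7/4)/(7/4)+C

Answer: (4/7)·x^(7/4)+C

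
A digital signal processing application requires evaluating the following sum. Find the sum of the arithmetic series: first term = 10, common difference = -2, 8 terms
Last term: a_n = 10+(8-1)·-2 = -4
Sum = n(a_1+a_n)/2 = 8(10+(-4))/2 = 24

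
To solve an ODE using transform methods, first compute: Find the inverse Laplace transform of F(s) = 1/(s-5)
L^(-1){1/(s-a)} = c·e^(at)
Here a = 5, c = 1

Answer: e^(5t)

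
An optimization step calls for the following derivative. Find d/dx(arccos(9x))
d/dx[arccos(u)] = -u'/√(1-u²), u = 9x, u' = 9

Answer: -9/√(1 - 81x²)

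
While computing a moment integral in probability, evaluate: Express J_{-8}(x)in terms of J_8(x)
For integer n: J_{-n}(x)=(-1)^n J_n(x)
With n=8: J_{-8}(x)=(-1)^8 J_8(x)=J_8(x)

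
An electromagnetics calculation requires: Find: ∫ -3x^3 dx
Using power rule: ∫ -3x^3 dx = -3/4 x^4 + C = (-3/4)x^4 + C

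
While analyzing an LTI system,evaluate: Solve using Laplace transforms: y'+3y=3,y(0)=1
Take L of both sides: sY(s) - 1 + 3Y(s)=3/s
Y(s)(s + 3)=3/s + 1
Y(s)=3/(s(s + 3)) + 1/(s + 3)
Partial fractions: 3/(s(s + 3))=1/s - 1/(s + 3)
So Y(s)=1/s
Inverse transform (L^(-1){1/s}=1, L^(-1){1/(s + 3)}=e^(-3t)):

Answer: y(t)=1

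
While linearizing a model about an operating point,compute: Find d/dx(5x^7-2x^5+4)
Power rule: d/dx(ax^n) = n·a·x^(n-1)
Term by term: 35·x^6-10·x^4

Answer: 35x^6-10x^4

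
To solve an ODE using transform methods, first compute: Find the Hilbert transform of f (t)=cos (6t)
The Hilbert transform shifts each frequency component by -pi/2.
H{cos(wt)}=sin(wt)
With w=6: H{cos(6t)}=sin(6t)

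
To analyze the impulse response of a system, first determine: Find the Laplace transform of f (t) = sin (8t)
L{sin(wt)} = w/(s² + w²)
L{sin(8t)} = 8/(s² + 64)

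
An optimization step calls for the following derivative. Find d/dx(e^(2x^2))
Chain rule: d/dx[e^u]=e^u · u' where u=2x^2
u'=4x

Answer: 4x·e^(2x^2)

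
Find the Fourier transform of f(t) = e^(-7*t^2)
The Fourier transform of a Gaussian e^(-a*t^2) is sqrt(pi/a)*e^(-omega^2/(4a)).
With a = 7: F(omega) = sqrt(pi/7)*e^(-omega^2/28)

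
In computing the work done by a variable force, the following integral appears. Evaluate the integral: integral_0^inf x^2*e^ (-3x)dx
This is a Gamma integral. Substitute u=3x (du=3 dx):
integral_0^inf x^2 * e^(-3x) dx=(1/3^3) integral_0^inf u^2 * e^(-u) du
=Gamma(3)/3^3=2!/3^3=2/27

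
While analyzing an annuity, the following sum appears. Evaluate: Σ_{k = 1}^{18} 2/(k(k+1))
Partial fractions: 2/(k(k + 1))=2/k - 2/(k + 1)
Telescoping sum: 2(1 - 1/19)=2·18/19

Answer: 36/19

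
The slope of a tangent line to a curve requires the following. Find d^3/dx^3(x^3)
Apply power rule 3 times:
d^1: 3x^2
d^2: 6x
d^3: 6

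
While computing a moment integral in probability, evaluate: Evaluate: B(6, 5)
B(x,y) = Γ(x)Γ(y)/Γ(x + y) = (x-1)!(y-1)!/(x + y-1)!
B(6,5) = 5!·4!/10! = 1/1260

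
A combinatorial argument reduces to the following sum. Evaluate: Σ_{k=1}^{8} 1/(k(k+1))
Partial fractions: 1/(k(k + 1)) = 1/k - 1/(k + 1)
Telescoping sum: 1(1 - 1/9) = 1·8/9

Answer: 8/9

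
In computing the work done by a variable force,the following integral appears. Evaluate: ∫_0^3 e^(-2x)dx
Antiderivative: (1/(-2))e^(-2x)
Evaluate: (1/(-2))(e^-6 - 1)

Answer: (e^-6 - 1)/(-2)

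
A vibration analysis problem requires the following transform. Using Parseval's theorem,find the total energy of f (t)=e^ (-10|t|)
Parseval's theorem: E = integral |f(t)|^2 dt = (1/2pi) integral |F(omega)|^2 domega
E = integral_{-inf}^{inf} e^(-20|t|) dt = 2*integral_0^inf e^(-20t) dt = 2/(2*10) = 1/10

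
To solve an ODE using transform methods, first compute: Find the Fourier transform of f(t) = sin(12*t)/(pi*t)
sin(W*t)/(pi*t)=(W/pi)*sinc(W*t/pi) is the impulse response of the ideal low-pass filter with cutoff W (here W=12).
Its Fourier transform is a rectangular function:
F(omega)=1 for |omega| < 12, 0 otherwise

Answer: rect(omega/24) [i.e., 1 for |omega| < 12, 0 otherwise]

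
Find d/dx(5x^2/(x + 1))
Quotient rule: (f/g)' = (f'g - fg')/g²
f = 5x^2, f' = 10x
g = x+1, g' = 1

Answer: (10x·(x+1)-5x^2)/(x+1)²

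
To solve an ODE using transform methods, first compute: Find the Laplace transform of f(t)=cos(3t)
L{cos(wt)} = s/(s²+w²)
L{cos(3t)} = s/(s²+9)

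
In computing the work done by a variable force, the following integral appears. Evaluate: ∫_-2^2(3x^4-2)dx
Step 1: Find antiderivative F(x)=(3/5)x^5-2x
Step 2: F(2) - F(-2)=76/5 - (-76/5)=152/5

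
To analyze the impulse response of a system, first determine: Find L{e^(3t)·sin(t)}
First shifting: L{e^(at)f(t)} = F(s-a)
L{sin(t)} = 1/(s²+1)
Shift: 1/((s-3)²+1)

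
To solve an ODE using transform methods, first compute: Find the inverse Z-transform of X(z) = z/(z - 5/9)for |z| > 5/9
Standard pair: z/(z-a) <-> a^n * u[n] for causal signals
With a=5/9: x[n]=(5/9)^n * u[n]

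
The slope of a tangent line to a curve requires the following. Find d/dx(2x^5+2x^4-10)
Power rule: d/dx(ax^n)=n·a·x^(n-1)
Term by term: 10·x^4 + 8·x^3

Answer: 10x^4 + 8x^3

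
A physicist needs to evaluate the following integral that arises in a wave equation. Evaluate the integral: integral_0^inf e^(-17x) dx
integral_0^inf e^(-17x) dx=[-1/17*e^(-17x)]_0^inf
=0 - (-1/17)=1/17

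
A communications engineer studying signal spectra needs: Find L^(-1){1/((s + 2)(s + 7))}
Partial fractions: 1/((s + 2)(s + 7))=A/(s + 2) + B/(s + 7)
Cover-up: A=1/(s + 7)|_{s=-2}=1/5; B=1/(s + 2)|_{s=-7}=-1/5
L^(-1)=(1/5)e^(-2t) - (1/5)e^(-7t)

Answer: (1/5)(e^(-2t) - e^(-7t))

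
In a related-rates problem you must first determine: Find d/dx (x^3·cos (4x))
Product rule: (fg)' = f'g + fg'
f = x^3, f' = 3x^2
g = cos(4x), g' = -4·sin(4x)

Answer: 3x^2·cos(4x) - 4x^3·sin(4x)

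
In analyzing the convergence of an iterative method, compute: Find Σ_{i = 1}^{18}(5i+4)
= 5·Σ i+4·18 = 5·171+72 = 927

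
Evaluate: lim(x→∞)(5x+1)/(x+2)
Divide numerator and denominator by x:
lim (5+1/x)/(1+2/x)=5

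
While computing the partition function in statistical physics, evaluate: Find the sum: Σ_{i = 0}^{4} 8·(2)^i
Geometric series: S = a(1 - r^n)/(1 - r)
a = 8, r = 2, n = 5
S = 8(1-32)/-1 = 248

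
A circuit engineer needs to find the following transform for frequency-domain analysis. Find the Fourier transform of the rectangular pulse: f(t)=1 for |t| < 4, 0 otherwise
F(omega)=integral from -4 to 4 of e^(-j * omega * t) dt
=2 * sin(4 * omega)/omega=8 * sinc(4 * omega/pi)

Answer: 2 * sin(4 * omega)/omega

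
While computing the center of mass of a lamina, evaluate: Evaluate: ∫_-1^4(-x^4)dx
Step 1: Find antiderivative F(x)=(-1/5)x^5
Step 2: F(4) - F(-1)=-1024/5 - (1/5)=-205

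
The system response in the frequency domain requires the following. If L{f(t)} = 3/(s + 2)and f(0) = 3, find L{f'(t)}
L{f'(t)}=s·F(s) - f(0)=3s/(s + 2) - 3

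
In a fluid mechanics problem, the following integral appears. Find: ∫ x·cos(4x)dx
By parts: u=x, dv=cos(4x) dx
du=dx, v=sin(4x)/4
=x·sin(4x)/4 + cos(4x)/4² + C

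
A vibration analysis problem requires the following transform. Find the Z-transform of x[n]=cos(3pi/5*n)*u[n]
Z{cos(w0*n)*u[n]} = z(z - cos(w0))/(z^2-2z*cos(w0)+1)
With w0 = 3pi/5: X(z) = z(z - cos(3pi/5))/(z^2-2z*cos(3pi/5)+1)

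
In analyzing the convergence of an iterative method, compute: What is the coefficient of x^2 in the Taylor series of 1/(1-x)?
1/(1-x)=Σ x^n for |x|<1
All coefficients are 1

Answer: 1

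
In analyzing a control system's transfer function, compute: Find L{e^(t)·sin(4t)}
First shifting: L{e^(at)f(t)}=F(s-a)
L{sin(4t)}=4/(s²+16)
Shift: 4/((s-1)²+16)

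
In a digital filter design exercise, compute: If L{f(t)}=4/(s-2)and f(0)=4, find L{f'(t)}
L{f'(t)} = s·F(s) - f(0) = 4s/(s-2)-4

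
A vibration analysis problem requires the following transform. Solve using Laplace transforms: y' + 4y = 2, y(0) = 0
Take L of both sides: sY(s) - 0 + 4Y(s)=2/s
Y(s)(s + 4)=2/s + 0
Y(s)=2/(s(s + 4)) + 0/(s + 4)
Partial fractions: 2/(s(s + 4))=(1/2)/s - (1/2)/(s + 4)
So Y(s)=(1/2)/s - (1/2)/(s + 4)
Inverse transform (L^(-1){1/s}=1, L^(-1){1/(s + 4)}=e^(-4t)):

Answer: y(t)=1/2 - (1/2)·e^(-4t)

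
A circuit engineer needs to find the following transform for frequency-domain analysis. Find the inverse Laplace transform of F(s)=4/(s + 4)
L^(-1){4/(s-a)} = c·e^(at)
Here a = -4, c = 4

Answer: 4e^(-4t)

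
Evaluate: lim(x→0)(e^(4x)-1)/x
L'Hôpital (0/0): lim 4e^(4x)/1=4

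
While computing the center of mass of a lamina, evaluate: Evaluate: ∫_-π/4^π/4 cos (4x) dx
Antiderivative: sin(4x)/4
Evaluate at bounds: [sin(4·π/4)/4] - [sin(4·-π/4)/4]
=((0) - (0))/4=0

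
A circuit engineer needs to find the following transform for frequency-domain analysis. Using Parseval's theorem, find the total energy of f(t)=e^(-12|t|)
Parseval's theorem: E=integral |f(t)|^2 dt=(1/2pi) integral |F(omega)|^2 domega
E=integral_{-inf}^{inf} e^(-24|t|) dt=2*integral_0^inf e^(-24t) dt=2/(2*12)=1/12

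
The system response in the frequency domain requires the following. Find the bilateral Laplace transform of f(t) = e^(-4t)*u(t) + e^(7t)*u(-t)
For e^(-4t) * u(t): L=1/(s + 4), Re(s) > -4
For e^(7t) * u(-t): L=-1/(s-7), Re(s) < 7
Combined: F(s)=1/(s + 4) - 1/(s-7), -4 < Re(s) < 7

Answer: 1/(s + 4) - 1/(s-7), ROC: -4 < Re(s) < 7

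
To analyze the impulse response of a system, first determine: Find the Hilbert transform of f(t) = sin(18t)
The Hilbert transform shifts each frequency component by -pi/2.
H{sin(wt)} = -cos(wt)
With w = 18: H{sin(18t)} = -cos(18t)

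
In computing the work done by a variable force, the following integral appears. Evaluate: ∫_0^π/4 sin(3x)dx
Antiderivative: -cos(3x)/3
Evaluate at bounds: [-cos(3·π/4)/3] - [-cos(3·0)/3]
=(-(-√2/2)+(1))/3=1/3+√2/6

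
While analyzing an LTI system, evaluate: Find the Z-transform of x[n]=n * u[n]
Standard pair: Z{n * u[n]} = z/(z-1)^2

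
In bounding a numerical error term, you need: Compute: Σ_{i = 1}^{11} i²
Using formula: Σ i^2=n(n+1)(2n+1)/6=11·12·23/6=506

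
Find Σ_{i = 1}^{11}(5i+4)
= 5·Σ i + 4·11 = 5·66 + 44 = 374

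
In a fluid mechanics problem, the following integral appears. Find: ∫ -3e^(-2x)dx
Since d/dx[e^(-2x)]=-2e^(-2x), we get 3/2 e^(-2x)+C

Answer: (3/2)e^(-2x)+C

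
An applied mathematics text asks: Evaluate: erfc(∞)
erfc(x) = 1 - erf(x); erfc(∞) = 1 - erf(∞) = 1-1 = 0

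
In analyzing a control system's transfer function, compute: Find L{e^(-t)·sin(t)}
First shifting: L{e^(at)f(t)}=F(s-a)
L{sin(t)}=1/(s²+1)
Shift: 1/((s+1)²+1)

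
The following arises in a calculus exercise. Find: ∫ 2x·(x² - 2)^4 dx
Let u=x² - 2, du=2x dx
∫ u^4 du=u^5/5 + C

Answer: (x² - 2)^5/5 + C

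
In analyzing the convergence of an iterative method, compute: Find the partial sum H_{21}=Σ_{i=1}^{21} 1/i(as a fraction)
H_21=1+1/2+1/3+...+1/21
=18858053/5173168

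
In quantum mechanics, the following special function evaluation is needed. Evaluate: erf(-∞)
erf(-∞)=-1 (the error function is odd, so erf(-∞)=-erf(∞)=-1)

Answer: -1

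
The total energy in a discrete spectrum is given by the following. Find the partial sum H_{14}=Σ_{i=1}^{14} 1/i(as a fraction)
H_14 = 1+1/2+1/3+...+1/14
= 1171733/360360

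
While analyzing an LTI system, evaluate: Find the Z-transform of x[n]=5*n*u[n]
Z{n * u[n]}=z/(z-1)^2
By linearity: Z{5 * n * u[n]}=5z/(z-1)^2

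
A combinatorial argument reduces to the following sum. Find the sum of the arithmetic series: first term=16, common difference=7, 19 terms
Last term: a_n=16+(19-1)·7=142
Sum=n(a_1+a_n)/2=19(16+142)/2=1501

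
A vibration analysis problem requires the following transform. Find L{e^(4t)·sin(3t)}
First shifting: L{e^(at)f(t)} = F(s-a)
L{sin(3t)} = 3/(s² + 9)
Shift: 3/((s-4)² + 9)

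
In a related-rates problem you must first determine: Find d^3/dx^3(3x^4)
Apply power rule 3 times:
d^1: 12x^3
d^2: 36x^2
d^3: 72x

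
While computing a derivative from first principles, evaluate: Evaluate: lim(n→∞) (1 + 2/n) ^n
This is the definition of e^2: lim(1+2/n)^n = e^2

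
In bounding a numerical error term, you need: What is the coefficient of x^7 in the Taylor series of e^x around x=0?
Taylor series of e^x=Σ x^n/n!
Coefficient of x^7=1/7!=1/5040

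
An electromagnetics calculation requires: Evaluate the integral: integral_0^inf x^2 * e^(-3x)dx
This is a Gamma integral. Substitute u=3x (du=3 dx):
integral_0^inf x^2 * e^(-3x) dx=(1/3^3) integral_0^inf u^2 * e^(-u) du
=Gamma(3)/3^3=2!/3^3=2/27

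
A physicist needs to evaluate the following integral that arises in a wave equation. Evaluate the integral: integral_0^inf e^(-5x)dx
integral_0^inf e^(-5x) dx = [-1/5*e^(-5x)]_0^inf
= 0 - (-1/5) = 1/5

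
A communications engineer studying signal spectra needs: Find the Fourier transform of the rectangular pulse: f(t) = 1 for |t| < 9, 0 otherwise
F(omega)=integral from -9 to 9 of e^(-j*omega*t) dt
=2*sin(9*omega)/omega=18*sinc(9*omega/pi)

Answer: 2*sin(9*omega)/omega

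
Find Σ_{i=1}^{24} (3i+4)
= 3·Σ i+4·24 = 3·300+96 = 996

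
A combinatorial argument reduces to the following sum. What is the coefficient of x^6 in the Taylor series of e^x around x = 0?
Taylor series of e^x = Σ x^n/n!
Coefficient of x^6 = 1/6! = 1/720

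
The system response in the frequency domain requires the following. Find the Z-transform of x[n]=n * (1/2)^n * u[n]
Using the property Z{n*a^n*u[n]}=az/(z-a)^2
With a=1/2: X(z)=(1/2)z/(z - 1/2)^2, |z| > 1/2

Answer: (1/2)z/(z - 1/2)^2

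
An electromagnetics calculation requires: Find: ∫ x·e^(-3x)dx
Integration by parts: u=x, dv=e^(-3x) dx
du=dx, v=e^(-3x)/(-3)
=x·e^(-3x)/(-3) - ∫ e^(-3x)/(-3) dx
=x·e^(-3x)/(-3) - e^(-3x)/9 + C

Answer: e^(-3x)(x/(-3) - 1/9) + C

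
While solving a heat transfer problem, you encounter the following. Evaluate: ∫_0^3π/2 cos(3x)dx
Antiderivative: sin(3x)/3
Evaluate at bounds: [sin(3·3π/2)/3] - [sin(3·0)/3]
=((1) - (0))/3=1/3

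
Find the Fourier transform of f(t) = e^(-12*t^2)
The Fourier transform of a Gaussian e^(-a * t^2) is sqrt(pi/a) * e^(-omega^2/(4a)).
With a = 12: F(omega) = sqrt(pi/12) * e^(-omega^2/48)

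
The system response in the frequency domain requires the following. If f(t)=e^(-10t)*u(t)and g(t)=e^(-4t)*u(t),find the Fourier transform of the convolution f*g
By the convolution theorem: F{f*g}=F(omega)*G(omega)
F(omega)=1/(10+j*omega), G(omega)=1/(4+j*omega)
F{f*g}=1/((10+j*omega)(4+j*omega))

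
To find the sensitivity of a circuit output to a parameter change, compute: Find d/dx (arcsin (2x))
d/dx[arcsin(u)]=u'/√(1-u²), u=2x, u'=2

Answer: 2/√(1-4x²)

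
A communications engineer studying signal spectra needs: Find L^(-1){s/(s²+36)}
L^(-1){s/(s² + w²)} = cos(wt)
Here w = 6

Answer: cos(6t)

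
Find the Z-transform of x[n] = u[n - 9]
Using the time-shift property: Z{u[n-9]} = z^(-9)*z/(z-1)
= z^(-8)/(z-1)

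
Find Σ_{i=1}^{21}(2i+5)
=2·Σ i + 5·21=2·231 + 105=567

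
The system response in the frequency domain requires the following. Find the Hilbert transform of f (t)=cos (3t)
The Hilbert transform shifts each frequency component by -pi/2.
H{cos(wt)} = sin(wt)
With w = 3: H{cos(3t)} = sin(3t)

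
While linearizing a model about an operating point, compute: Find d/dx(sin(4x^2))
Chain rule: d/dx[sin(u)]=cos(u)·u' where u=4x^2
u'=8x

Answer: 8x·cos(4x^2)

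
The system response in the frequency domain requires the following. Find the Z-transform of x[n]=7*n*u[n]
Z{n * u[n]}=z/(z-1)^2
By linearity: Z{7 * n * u[n]}=7z/(z-1)^2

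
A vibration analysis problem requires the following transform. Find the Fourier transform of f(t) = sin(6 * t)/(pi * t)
sin(W*t)/(pi*t)=(W/pi)*sinc(W*t/pi) is the impulse response of the ideal low-pass filter with cutoff W (here W=6).
Its Fourier transform is a rectangular function:
F(omega)=1 for |omega| < 6, 0 otherwise

Answer: rect(omega/12) [i.e., 1 for |omega| < 6, 0 otherwise]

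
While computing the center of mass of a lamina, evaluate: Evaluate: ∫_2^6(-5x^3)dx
Step 1: Find antiderivative F(x)=(-5/4)x^4
Step 2: F(6) - F(2)=-1620 - (-20)=-1600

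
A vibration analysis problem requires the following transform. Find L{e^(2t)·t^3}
First shifting: L{e^(at)f(t)} = F(s-a)
L{t^3} = 6/s^4
Shift s → s-2: 6/(s-2)^4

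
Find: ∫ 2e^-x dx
Since d/dx[e^-x]=- e^-x, we get -2e^-x + C

Answer: -2e^-x + C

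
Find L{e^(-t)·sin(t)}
First shifting: L{e^(at)f(t)}=F(s-a)
L{sin(t)}=1/(s² + 1)
Shift: 1/((s + 1)² + 1)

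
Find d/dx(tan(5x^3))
Chain rule: d/dx[tan(u)] = sec²(u)·u' where u = 5x^3
u' = 15x^2

Answer: 15x^2·sec²(5x^3)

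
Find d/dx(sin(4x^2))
Chain rule: d/dx[sin(u)] = cos(u)·u' where u = 4x^2
u' = 8x

Answer: 8x·cos(4x^2)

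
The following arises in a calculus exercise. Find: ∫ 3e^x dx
Since d/dx[e^x]=+e^x, we get 3e^x+C

Answer: 3e^x+C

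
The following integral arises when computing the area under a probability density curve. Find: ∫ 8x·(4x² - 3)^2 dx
Let u=4x² - 3, du=8x dx
∫ u^2 du=u^3/3 + C

Answer: (4x² - 3)^3/3 + C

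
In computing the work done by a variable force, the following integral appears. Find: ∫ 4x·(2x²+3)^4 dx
Let u=2x² + 3, du=4x dx
∫ u^4 du=u^5/5 + C

Answer: (2x² + 3)^5/5 + C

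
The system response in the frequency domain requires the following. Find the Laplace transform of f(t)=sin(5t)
L{sin(wt)}=w/(s² + w²)
L{sin(5t)}=5/(s² + 25)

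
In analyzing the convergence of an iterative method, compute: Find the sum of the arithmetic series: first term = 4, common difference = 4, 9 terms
Last term: a_n=4 + (9 - 1)·4=36
Sum=n(a_1 + a_n)/2=9(4 + 36)/2=180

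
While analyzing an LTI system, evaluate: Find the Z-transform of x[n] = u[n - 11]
Using the time-shift property: Z{u[n-11]} = z^(-11)*z/(z-1)
= z^(-10)/(z-1)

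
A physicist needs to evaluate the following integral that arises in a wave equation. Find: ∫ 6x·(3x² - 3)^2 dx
Let u=3x² - 3, du=6x dx
∫ u^2 du=u^3/3 + C

Answer: (3x² - 3)^3/3 + C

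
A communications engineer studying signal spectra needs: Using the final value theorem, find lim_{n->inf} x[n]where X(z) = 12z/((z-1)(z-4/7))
Final value theorem: lim x[n]=lim_{z->1} (z-1)*X(z)
(z-1)*X(z)=12z/(z-4/7)
As z->1: 12/(1 - 4/7)=12/(3/7)=28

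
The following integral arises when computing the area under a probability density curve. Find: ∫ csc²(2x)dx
Since d/dx[-cot(2x)]=2csc²(2x), integral=-cot(2x)/2+C

Answer: (-1/2)cot(2x)+C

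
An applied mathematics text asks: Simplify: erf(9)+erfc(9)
By definition erfc(x)=1 - erf(x)
erf(9) + erfc(9)=erf(9) + 1 - erf(9)=1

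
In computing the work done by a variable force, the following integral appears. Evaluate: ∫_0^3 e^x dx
Antiderivative: e^x
Evaluate: (e^3-1)

Answer: e^3-1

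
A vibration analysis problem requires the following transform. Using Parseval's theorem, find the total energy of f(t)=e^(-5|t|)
Parseval's theorem: E = integral |f(t)|^2 dt = (1/2pi) integral |F(omega)|^2 domega
E = integral_{-inf}^{inf} e^(-10|t|) dt = 2 * integral_0^inf e^(-10t) dt = 2/(2 * 5) = 1/5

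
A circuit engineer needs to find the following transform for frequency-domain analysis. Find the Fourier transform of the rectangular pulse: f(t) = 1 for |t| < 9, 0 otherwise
F(omega)=integral from -9 to 9 of e^(-j * omega * t) dt
=2 * sin(9 * omega)/omega=18 * sinc(9 * omega/pi)

Answer: 2 * sin(9 * omega)/omega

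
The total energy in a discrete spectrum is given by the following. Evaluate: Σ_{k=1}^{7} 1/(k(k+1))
Partial fractions: 1/(k(k+1))=1/k - 1/(k+1)
Telescoping sum: 1(1-1/8)=1·7/8

Answer: 7/8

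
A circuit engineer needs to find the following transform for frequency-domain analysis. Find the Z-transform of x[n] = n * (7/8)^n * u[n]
Using the property Z{n*a^n*u[n]}=az/(z-a)^2
With a=7/8: X(z)=(7/8)z/(z - 7/8)^2, |z| > 7/8

Answer: (7/8)z/(z - 7/8)^2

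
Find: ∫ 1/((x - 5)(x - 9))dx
Partial fractions: 1/((x-5)(x-9))=A/(x-5) + B/(x-9)
A=-1/4, B=1/4
∫ [-1/4· 1/(x-5) + 1/4· 1/(x-9)] dx
=(1/4)[ln|x-9| - ln|x-5|] + C

Answer: (1/4)·ln|(x-9)/(x-5)| + C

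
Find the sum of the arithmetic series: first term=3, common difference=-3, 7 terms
Last term: a_n = 3+(7-1)·-3 = -15
Sum = n(a_1+a_n)/2 = 7(3+(-15))/2 = -42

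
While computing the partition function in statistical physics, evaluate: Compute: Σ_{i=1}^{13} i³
Using formula: Σ i^3 = [n(n + 1)/2]² = [13·14/2]² = 8281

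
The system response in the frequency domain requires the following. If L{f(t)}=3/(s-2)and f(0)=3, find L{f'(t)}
L{f'(t)}=s·F(s) - f(0)=3s/(s-2)-3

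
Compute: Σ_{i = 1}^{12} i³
Using formula: Σ i^3 = [n(n + 1)/2]² = [12·13/2]² = 6084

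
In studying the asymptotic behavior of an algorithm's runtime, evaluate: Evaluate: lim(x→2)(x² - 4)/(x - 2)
Factor: (x² - 4)=(x-2)(x + 2)
Cancel (x-2): lim(x→2) (x + 2)=4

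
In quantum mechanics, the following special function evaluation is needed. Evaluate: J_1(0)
J_n(0) = 0 for all n > 0 (Bessel function of first kind)
J_1(0) = 0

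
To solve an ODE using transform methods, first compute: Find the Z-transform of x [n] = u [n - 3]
Using the time-shift property: Z{u[n-3]}=z^(-3) * z/(z-1)
=z^(-2)/(z-1)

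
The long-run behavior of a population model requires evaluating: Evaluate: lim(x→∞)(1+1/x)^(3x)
Rewrite as [(1 + 1/x)^x]^3.
lim(1 + 1/x)^x=e^1, so limit=(e^1)^3=e^3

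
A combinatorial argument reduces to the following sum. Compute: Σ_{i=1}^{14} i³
Using formula: Σ i^3 = [n(n+1)/2]² = [14·15/2]² = 11025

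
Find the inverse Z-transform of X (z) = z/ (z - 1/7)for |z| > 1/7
Standard pair: z/(z-a) <-> a^n*u[n] for causal signals
With a=1/7: x[n]=(1/7)^n*u[n]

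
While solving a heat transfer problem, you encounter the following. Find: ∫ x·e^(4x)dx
Integration by parts: u=x, dv=e^(4x) dx
du=dx, v=e^(4x)/4
=x·e^(4x)/4 - ∫ e^(4x)/4 dx
=x·e^(4x)/4 - e^(4x)/16 + C

Answer: e^(4x)(x/4 - 1/16) + C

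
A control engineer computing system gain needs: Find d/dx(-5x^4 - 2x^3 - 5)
Power rule: d/dx(ax^n) = n·a·x^(n-1)
Term by term: -20·x^3-6·x^2

Answer: -20x^3-6x^2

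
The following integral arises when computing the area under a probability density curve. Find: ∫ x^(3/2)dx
Power rule: ∫ x^(3/2) dx = x^(5/2)/(5/2) + C

Answer: (2/5)·x^(5/2) + C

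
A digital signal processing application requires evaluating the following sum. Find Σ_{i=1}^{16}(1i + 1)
= 1·Σ i + 1·16 = 1·136 + 16 = 152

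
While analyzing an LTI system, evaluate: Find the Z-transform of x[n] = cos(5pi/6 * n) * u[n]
Z{cos(w0*n)*u[n]} = z(z - cos(w0))/(z^2 - 2z*cos(w0) + 1)
With w0 = 5pi/6: X(z) = z(z - cos(5pi/6))/(z^2 - 2z*cos(5pi/6) + 1)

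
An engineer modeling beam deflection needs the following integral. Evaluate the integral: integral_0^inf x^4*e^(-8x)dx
This is a Gamma integral. Substitute u = 8x (du = 8 dx):
integral_0^inf x^4 * e^(-8x) dx = (1/8^5) integral_0^inf u^4 * e^(-u) du
= Gamma(5)/8^5 = 4!/8^5 = 24/32768

Answer: 3/4096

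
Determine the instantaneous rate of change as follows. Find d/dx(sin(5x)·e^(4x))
Product rule: (fg)'=f'g + fg'
f=sin(5x), f'=5·cos(5x)
g=e^(4x), g'=4·e^(4x)

Answer: 5·cos(5x)·e^(4x) + 4·sin(5x)·e^(4x)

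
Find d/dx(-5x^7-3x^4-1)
Power rule: d/dx(ax^n)=n·a·x^(n-1)
Term by term: -35·x^6-12·x^3

Answer: -35x^6-12x^3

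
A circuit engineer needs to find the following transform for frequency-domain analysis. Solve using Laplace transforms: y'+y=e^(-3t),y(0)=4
Take L: sY - 4+Y=1/(s+3)
Y(s+1)=1/(s+3)+4
Y=1/((s+3)(s+1))+4/(s+1)
Partial fractions: 1/((s+3)(s+1))=-(1/2)/(s+3)+(1/2)/(s+1)
So Y=-(1/2)/(s+3)+(9/2)/(s+1)
Inverse Laplace transform (L^(-1){1/(s+3)}=e^(-3t), L^(-1){1/(s+1)}=e^(-t)):

Answer: y(t)=(-1/2)·e^(-3t)+(9/2)·e^(-t)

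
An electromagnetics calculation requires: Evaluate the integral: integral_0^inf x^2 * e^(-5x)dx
This is a Gamma integral. Substitute u = 5x (du = 5 dx):
integral_0^inf x^2 * e^(-5x) dx = (1/5^3) integral_0^inf u^2 * e^(-u) du
= Gamma(3)/5^3 = 2!/5^3 = 2/125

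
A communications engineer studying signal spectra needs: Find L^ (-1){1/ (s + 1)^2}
L^(-1){1/(s-a)^n} = t^(n-1)·e^(at)/(n-1)!
Here a = -1, n = 2: t^1·e^(-t)/1

Answer: t·e^(-t)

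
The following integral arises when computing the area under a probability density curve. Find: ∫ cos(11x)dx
Using substitution u=11x: ∫ cos(u) du/11=sin(u)/11 + C

Answer: (1/11)sin(11x) + C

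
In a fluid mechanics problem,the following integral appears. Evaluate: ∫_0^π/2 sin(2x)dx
Antiderivative: -cos(2x)/2
Evaluate at bounds: [-cos(2·π/2)/2] - [-cos(2·0)/2]
=(-(-1) + (1))/2=1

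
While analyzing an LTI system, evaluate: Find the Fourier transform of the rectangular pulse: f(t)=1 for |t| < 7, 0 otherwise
F(omega)=integral from -7 to 7 of e^(-j*omega*t) dt
=2*sin(7*omega)/omega=14*sinc(7*omega/pi)

Answer: 2*sin(7*omega)/omega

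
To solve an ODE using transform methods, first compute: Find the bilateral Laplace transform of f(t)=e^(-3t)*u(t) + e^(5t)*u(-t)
For e^(-3t) * u(t): L = 1/(s + 3), Re(s) > -3
For e^(5t) * u(-t): L = -1/(s-5), Re(s) < 5
Combined: F(s) = 1/(s + 3) - 1/(s-5), -3 < Re(s) < 5

Answer: 1/(s + 3) - 1/(s-5), ROC: -3 < Re(s) < 5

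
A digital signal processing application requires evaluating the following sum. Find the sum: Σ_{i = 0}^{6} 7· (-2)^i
Geometric series: S = a(1 - r^n)/(1 - r)
a = 7, r = -2, n = 7
S = 7(1 + 128)/3 = 301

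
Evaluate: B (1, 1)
B(x,y) = Γ(x)Γ(y)/Γ(x + y) = (x-1)!(y-1)!/(x + y-1)!
B(1,1) = 0!·0!/1! = 1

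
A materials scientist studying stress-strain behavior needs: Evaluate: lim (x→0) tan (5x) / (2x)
tan(u) ≈ u for small u:
tan(5x)/(2x) ≈ 5x/(2x)=5/2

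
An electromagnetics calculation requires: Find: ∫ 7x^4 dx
Using power rule: ∫ 7x^4 dx = 7/5 x^5+C = (7/5)x^5+C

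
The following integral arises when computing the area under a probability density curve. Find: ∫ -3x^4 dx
Using power rule: ∫ -3x^4 dx=-3/5 x^5 + C=(-3/5)x^5 + C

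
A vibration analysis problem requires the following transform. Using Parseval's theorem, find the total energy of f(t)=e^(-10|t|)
Parseval's theorem: E = integral |f(t)|^2 dt = (1/2pi) integral |F(omega)|^2 domega
E = integral_{-inf}^{inf} e^(-20|t|) dt = 2*integral_0^inf e^(-20t) dt = 2/(2*10) = 1/10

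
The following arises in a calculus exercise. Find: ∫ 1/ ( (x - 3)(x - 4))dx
Partial fractions: 1/((x-3)(x-4)) = A/(x-3) + B/(x-4)
A = -1, B = 1
∫ [-1· 1/(x-3) + 1· 1/(x-4)] dx
= (1)[ln|x-4| - ln|x-3|] + C

Answer: ln|(x-4)/(x-3)| + C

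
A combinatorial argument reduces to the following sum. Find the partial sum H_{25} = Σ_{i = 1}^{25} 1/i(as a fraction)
H_25 = 1 + 1/2 + 1/3 + ... + 1/25
= 34052522467/8923714800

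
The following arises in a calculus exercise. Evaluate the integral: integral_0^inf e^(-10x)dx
integral_0^inf e^(-10x) dx=[-1/10*e^(-10x)]_0^inf
=0 - (-1/10)=1/10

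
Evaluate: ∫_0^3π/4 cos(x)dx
Antiderivative: sin(x)
Evaluate at bounds: [sin(1·3π/4)/1] - [sin(1·0)/1]
=((√2/2) - (0))/1=√2/2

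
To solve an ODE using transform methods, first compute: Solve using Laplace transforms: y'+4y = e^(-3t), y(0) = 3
Take L: sY - 3 + 4Y=1/(s + 3)
Y(s + 4)=1/(s + 3) + 3
Y=1/((s + 3)(s + 4)) + 3/(s + 4)
Partial fractions: 1/((s + 3)(s + 4))=1/(s + 3) - 1/(s + 4)
So Y=1/(s + 3) + 2/(s + 4)
Inverse Laplace transform (L^(-1){1/(s + 3)}=e^(-3t), L^(-1){1/(s + 4)}=e^(-4t)):

Answer: y(t)=1·e^(-3t) + 2·e^(-4t)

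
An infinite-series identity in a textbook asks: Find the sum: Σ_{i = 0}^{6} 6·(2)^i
Geometric series: S=a(1 - r^n)/(1 - r)
a=6, r=2, n=7
S=6(1-128)/-1=762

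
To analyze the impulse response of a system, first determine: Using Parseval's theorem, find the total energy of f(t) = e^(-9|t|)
Parseval's theorem: E=integral |f(t)|^2 dt=(1/2pi) integral |F(omega)|^2 domega
E=integral_{-inf}^{inf} e^(-18|t|) dt=2*integral_0^inf e^(-18t) dt=2/(2*9)=1/9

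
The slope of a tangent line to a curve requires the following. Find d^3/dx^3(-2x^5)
Apply power rule 3 times:
d^1: -10x^4
d^2: -40x^3
d^3: -120x^2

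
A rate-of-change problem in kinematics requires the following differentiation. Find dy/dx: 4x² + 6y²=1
Differentiate: 8x+12y·(dy/dx)=0
dy/dx=-8x/(12y)=-(2/3)·(x/y)

Answer: dy/dx=-(2/3)·(x/y)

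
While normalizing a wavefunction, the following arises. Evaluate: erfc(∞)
erfc(x) = 1 - erf(x); erfc(∞) = 1 - erf(∞) = 1-1 = 0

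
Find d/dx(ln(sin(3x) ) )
Chain rule: d/dx[ln(u)] = u'/u where u = sin(3x)
u' = 3cos(3x)

Answer: (3cos(3x))/(sin(3x))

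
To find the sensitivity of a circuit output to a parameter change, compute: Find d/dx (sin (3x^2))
Chain rule: d/dx[sin(u)]=cos(u)·u' where u=3x^2
u'=6x

Answer: 6x·cos(3x^2)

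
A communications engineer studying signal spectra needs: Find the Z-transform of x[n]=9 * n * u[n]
Z{n * u[n]}=z/(z-1)^2
By linearity: Z{9 * n * u[n]}=9z/(z-1)^2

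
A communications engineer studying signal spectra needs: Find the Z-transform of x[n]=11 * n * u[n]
Z{n * u[n]}=z/(z-1)^2
By linearity: Z{11 * n * u[n]}=11z/(z-1)^2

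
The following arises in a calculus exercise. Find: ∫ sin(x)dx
Using standard integral: ∫ sin(x) dx = -cos(x)+C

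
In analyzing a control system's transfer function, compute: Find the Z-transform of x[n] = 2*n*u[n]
Z{n*u[n]}=z/(z-1)^2
By linearity: Z{2*n*u[n]}=2z/(z-1)^2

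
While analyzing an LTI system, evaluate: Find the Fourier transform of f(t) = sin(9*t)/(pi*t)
sin(W * t)/(pi * t)=(W/pi) * sinc(W * t/pi) is the impulse response of the ideal low-pass filter with cutoff W (here W=9).
Its Fourier transform is a rectangular function:
F(omega)=1 for |omega| < 9, 0 otherwise

Answer: rect(omega/18) [i.e., 1 for |omega| < 9, 0 otherwise]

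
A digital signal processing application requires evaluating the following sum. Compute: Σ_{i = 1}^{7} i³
Using formula: Σ i^3 = [n(n+1)/2]² = [7·8/2]² = 784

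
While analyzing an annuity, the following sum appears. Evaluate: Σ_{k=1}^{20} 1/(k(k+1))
Partial fractions: 1/(k(k + 1))=1/k - 1/(k + 1)
Telescoping sum: 1(1 - 1/21)=1·20/21

Answer: 20/21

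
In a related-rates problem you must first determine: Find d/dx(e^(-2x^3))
Chain rule: d/dx[e^u]=e^u · u' where u=-2x^3
u'=-6x^2

Answer: -6x^2·e^(-2x^3)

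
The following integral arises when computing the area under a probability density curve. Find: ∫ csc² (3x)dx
Since d/dx[-cot(3x)] = 3csc²(3x), integral = -cot(3x)/3 + C

Answer: (-1/3)cot(3x) + C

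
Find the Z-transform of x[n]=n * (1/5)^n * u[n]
Using the property Z{n * a^n * u[n]}=az/(z-a)^2
With a=1/5: X(z)=(1/5)z/(z - 1/5)^2, |z| > 1/5

Answer: (1/5)z/(z - 1/5)^2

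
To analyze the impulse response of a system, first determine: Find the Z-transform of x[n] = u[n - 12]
Using the time-shift property: Z{u[n-12]} = z^(-12)*z/(z-1)
= z^(-11)/(z-1)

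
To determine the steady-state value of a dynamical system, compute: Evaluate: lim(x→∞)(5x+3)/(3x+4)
Divide numerator and denominator by x:
lim (5+3/x)/(3+4/x)=5/3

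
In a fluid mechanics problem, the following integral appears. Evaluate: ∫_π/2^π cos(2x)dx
Antiderivative: sin(2x)/2
Evaluate at bounds: [sin(2·π)/2] - [sin(2·π/2)/2]
=((0) - (0))/2=0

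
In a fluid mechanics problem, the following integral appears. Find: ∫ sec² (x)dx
Since d/dx[tan(x)]=sec²(x), integral=tan(x)+C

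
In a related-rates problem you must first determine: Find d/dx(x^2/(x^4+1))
Quotient rule: (f/g)' = (f'g - fg')/g²
f = x^2, f' = 2x
g = x^4 + 1, g' = 4x^3

Answer: (2x·(x^4 + 1) - 4x^5)/(x^4 + 1)²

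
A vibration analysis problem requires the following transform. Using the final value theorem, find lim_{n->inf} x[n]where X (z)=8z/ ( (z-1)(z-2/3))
Final value theorem: lim x[n] = lim_{z->1} (z-1)*X(z)
(z-1)*X(z) = 8z/(z-2/3)
As z->1: 8/(1-2/3) = 8/(1/3) = 24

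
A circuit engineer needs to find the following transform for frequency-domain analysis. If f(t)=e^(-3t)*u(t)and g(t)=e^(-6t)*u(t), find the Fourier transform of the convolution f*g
By the convolution theorem: F{f*g}=F(omega)*G(omega)
F(omega)=1/(3 + j*omega), G(omega)=1/(6 + j*omega)
F{f*g}=1/((3 + j*omega)(6 + j*omega))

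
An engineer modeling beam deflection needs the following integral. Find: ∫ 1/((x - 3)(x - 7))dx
Partial fractions: 1/((x-3)(x-7)) = A/(x-3)+B/(x-7)
A = -1/4, B = 1/4
∫ [-1/4· 1/(x-3)+1/4· 1/(x-7)] dx
= (1/4)[ln|x-7| - ln|x-3|]+C

Answer: (1/4)·ln|(x-7)/(x-3)|+C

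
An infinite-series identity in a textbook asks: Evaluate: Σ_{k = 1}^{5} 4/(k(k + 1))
Partial fractions: 4/(k(k+1))=4/k - 4/(k+1)
Telescoping sum: 4(1-1/6)=4·5/6

Answer: 10/3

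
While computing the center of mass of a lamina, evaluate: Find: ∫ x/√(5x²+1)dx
Let u=5x² + 1, du=10x dx
∫ (1/10)·u^(-1/2) du=√u/5 + C

Answer: √(5x² + 1)/5 + C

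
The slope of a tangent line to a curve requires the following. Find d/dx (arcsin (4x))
d/dx[arcsin(u)] = u'/√(1-u²), u = 4x, u' = 4

Answer: 4/√(1-16x²)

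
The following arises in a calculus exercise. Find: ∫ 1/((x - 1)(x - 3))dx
Partial fractions: 1/((x-1)(x-3))=A/(x-1) + B/(x-3)
A=-1/2, B=1/2
∫ [-1/2· 1/(x-1) + 1/2· 1/(x-3)] dx
=(1/2)[ln|x-3| - ln|x-1|] + C

Answer: (1/2)·ln|(x-3)/(x-1)| + C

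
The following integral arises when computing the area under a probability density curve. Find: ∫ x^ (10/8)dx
Power rule: ∫ x^(5/4) dx = x^(9/4)/(9/4)+C

Answer: (4/9)·x^(9/4)+C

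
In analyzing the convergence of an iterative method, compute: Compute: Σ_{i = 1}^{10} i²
Using formula: Σ i^2 = n(n+1)(2n+1)/6 = 10·11·21/6 = 385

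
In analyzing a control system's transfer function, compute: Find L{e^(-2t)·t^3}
First shifting: L{e^(at)f(t)} = F(s-a)
L{t^3} = 6/s^4
Shift s → s + 2: 6/(s + 2)^4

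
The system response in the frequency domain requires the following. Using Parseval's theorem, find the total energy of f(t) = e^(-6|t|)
Parseval's theorem: E=integral |f(t)|^2 dt=(1/2pi) integral |F(omega)|^2 domega
E=integral_{-inf}^{inf} e^(-12|t|) dt=2 * integral_0^inf e^(-12t) dt=2/(2 * 6)=1/6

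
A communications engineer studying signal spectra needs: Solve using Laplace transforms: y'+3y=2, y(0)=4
Take L of both sides: sY(s)-4+3Y(s)=2/s
Y(s)(s+3)=2/s+4
Y(s)=2/(s(s+3))+4/(s+3)
Partial fractions: 2/(s(s+3))=(2/3)/s - (2/3)/(s+3)
So Y(s)=(2/3)/s+(10/3)/(s+3)
Inverse transform (L^(-1){1/s}=1, L^(-1){1/(s+3)}=e^(-3t)):

Answer: y(t)=2/3+(10/3)·e^(-3t)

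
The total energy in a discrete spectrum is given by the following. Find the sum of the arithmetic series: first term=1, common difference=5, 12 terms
Last term: a_n=1+(12-1)·5=56
Sum=n(a_1+a_n)/2=12(1+56)/2=342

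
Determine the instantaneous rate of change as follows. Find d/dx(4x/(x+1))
Quotient rule: (f/g)' = (f'g - fg')/g²
f = 4x, f' = 4
g = x+1, g' = 1

Answer: (4·(x+1)-4x)/(x+1)²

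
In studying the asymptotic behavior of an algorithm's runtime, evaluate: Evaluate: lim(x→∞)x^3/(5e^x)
Apply L'Hôpital 3 times (∞/∞ each time):
Eventually get 3!/(5e^x) → 0

Answer: 0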